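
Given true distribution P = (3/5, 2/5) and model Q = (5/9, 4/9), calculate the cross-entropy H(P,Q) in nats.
0.6770 nats

Cross-entropy: H(P,Q) = -Σ p(x) log q(x)

Alternatively: H(P,Q) = H(P) + D_KL(P||Q)
H(P) = 0.6730 nats
D_KL(P||Q) = 0.0040 nats

H(P,Q) = 0.6730 + 0.0040 = 0.6770 nats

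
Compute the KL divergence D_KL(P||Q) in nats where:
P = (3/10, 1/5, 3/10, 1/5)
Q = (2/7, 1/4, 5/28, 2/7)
0.0543 nats

KL divergence: D_KL(P||Q) = Σ p(x) log(p(x)/q(x))

Computing term by term:
  x=0: 3/10 × log_e[(3/10)/(2/7)] = 3/10 × 0.0488 = 0.0146
  x=1: 1/5 × log_e[(1/5)/(1/4)] = 1/5 × -0.2231 = -0.0446
  x=2: 3/10 × log_e[(3/10)/(5/28)] = 3/10 × 0.5188 = 0.1556
  x=3: 1/5 × log_e[(1/5)/(2/7)] = 1/5 × -0.3567 = -0.0713

D_KL(P||Q) = 0.0543 nats

Note: KL divergence is always non-negative and equals 0 iff P = Q.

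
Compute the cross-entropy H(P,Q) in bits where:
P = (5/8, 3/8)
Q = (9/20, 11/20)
1.0434 bits

Cross-entropy: H(P,Q) = -Σ p(x) log q(x)

Alternatively: H(P,Q) = H(P) + D_KL(P||Q)
H(P) = 0.9544 bits
D_KL(P||Q) = 0.0890 bits

H(P,Q) = 0.9544 + 0.0890 = 1.0434 bits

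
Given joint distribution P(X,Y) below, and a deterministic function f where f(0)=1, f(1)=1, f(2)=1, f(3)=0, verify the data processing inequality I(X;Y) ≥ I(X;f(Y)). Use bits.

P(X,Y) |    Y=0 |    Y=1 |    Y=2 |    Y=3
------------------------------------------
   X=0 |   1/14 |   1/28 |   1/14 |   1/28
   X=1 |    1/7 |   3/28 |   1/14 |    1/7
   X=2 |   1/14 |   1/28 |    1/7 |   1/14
I(X;Y) = 0.0698, I(X;f(Y)) = 0.0129, inequality holds: 0.0698 ≥ 0.0129

Data Processing Inequality: For any Markov chain X → Y → Z, we have I(X;Y) ≥ I(X;Z).

Here Z = f(Y) is a deterministic function of Y, forming X → Y → Z.

Original I(X;Y) = 0.0698 bits

After applying f:
P(X,Z) where Z=f(Y):
- P(X,Z=0) = P(X,Y=3)
- P(X,Z=1) = P(X,Y=0) + P(X,Y=1) + P(X,Y=2)

I(X;Z) = I(X;f(Y)) = 0.0129 bits

Verification: 0.0698 ≥ 0.0129 ✓

Information cannot be created by processing; the function f can only lose information about X.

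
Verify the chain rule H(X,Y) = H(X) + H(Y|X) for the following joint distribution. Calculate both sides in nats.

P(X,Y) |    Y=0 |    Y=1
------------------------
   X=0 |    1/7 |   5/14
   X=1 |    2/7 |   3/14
H(X,Y) = 1.3337, H(X) = 0.6931, H(Y|X) = 0.6406 (all in nats)

Chain rule: H(X,Y) = H(X) + H(Y|X)

Left side — joint entropy directly:
H(X,Y) = -Σ p(x,y) log p(x,y) = 1.3337 nats

Right side — compute H(Y|X) from the conditional distributions:
P(X) = (1/2, 1/2), so H(X) = 0.6931 nats
H(Y|X) = Σ_x P(X=x) · H(Y|X=x):
  P(Y|X=0) = (2/7, 5/7), H(Y|X=0) = 0.5983, weight P(X=0) = 1/2
  P(Y|X=1) = (4/7, 3/7), H(Y|X=1) = 0.6829, weight P(X=1) = 1/2
H(Y|X) = 0.6406 nats

H(X) + H(Y|X) = 0.6931 + 0.6406 = 1.3337 nats

Both sides equal 1.3337 nats. ✓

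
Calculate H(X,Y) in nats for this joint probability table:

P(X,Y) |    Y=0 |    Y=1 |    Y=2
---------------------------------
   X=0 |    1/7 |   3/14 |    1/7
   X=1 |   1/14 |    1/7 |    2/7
1.7105 nats

Joint entropy is H(X,Y) = -Σ_{x,y} p(x,y) log p(x,y).

Summing over all non-zero entries:
H(X,Y) = -[1/7·log_e(1/7) + 3/14·log_e(3/14) + 1/7·log_e(1/7) + 1/14·log_e(1/14) + 1/7·log_e(1/7) + 2/7·log_e(2/7)]
H(X,Y) = 1.7105 nats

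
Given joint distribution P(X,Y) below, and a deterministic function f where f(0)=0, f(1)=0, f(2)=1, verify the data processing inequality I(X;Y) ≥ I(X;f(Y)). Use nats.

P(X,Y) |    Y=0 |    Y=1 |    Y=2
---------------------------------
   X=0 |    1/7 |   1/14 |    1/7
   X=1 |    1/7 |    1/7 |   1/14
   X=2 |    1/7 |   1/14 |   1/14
I(X;Y) = 0.0284, I(X;f(Y)) = 0.0185, inequality holds: 0.0284 ≥ 0.0185

Data Processing Inequality: For any Markov chain X → Y → Z, we have I(X;Y) ≥ I(X;Z).

Here Z = f(Y) is a deterministic function of Y, forming X → Y → Z.

Original I(X;Y) = 0.0284 nats

After applying f:
P(X,Z) where Z=f(Y):
- P(X,Z=0) = P(X,Y=0) + P(X,Y=1)
- P(X,Z=1) = P(X,Y=2)

I(X;Z) = I(X;f(Y)) = 0.0185 nats

Verification: 0.0284 ≥ 0.0185 ✓

Information cannot be created by processing; the function f can only lose information about X.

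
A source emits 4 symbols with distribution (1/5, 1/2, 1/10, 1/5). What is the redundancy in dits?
0.0720 dits

Redundancy measures how far a source is from maximum entropy:
R = H_max - H(X)

Maximum entropy for 4 symbols: H_max = log_10(4) = 0.6021 dits
Actual entropy: H(X) = 0.5301 dits
Redundancy: R = 0.6021 - 0.5301 = 0.0720 dits

This redundancy represents potential for compression: the source could be compressed by 0.0720 dits per symbol.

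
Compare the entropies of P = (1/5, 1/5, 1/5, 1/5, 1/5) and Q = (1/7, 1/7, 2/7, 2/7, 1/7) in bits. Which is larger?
P

Computing entropies in bits:
H(P) = 2.3219
H(Q) = 2.2359

Distribution P has higher entropy.

Intuition: The distribution closer to uniform (more spread out) has higher entropy.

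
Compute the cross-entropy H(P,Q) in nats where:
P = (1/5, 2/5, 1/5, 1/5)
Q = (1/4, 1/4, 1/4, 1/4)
1.3863 nats

Cross-entropy: H(P,Q) = -Σ p(x) log q(x)

Alternatively: H(P,Q) = H(P) + D_KL(P||Q)
H(P) = 1.3322 nats
D_KL(P||Q) = 0.0541 nats

H(P,Q) = 1.3322 + 0.0541 = 1.3863 nats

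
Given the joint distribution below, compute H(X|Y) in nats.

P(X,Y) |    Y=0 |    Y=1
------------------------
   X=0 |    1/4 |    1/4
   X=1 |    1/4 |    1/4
0.6931 nats

Using the chain rule: H(X|Y) = H(X,Y) - H(Y)

First, compute H(X,Y) = 1.3863 nats

Marginal P(Y) = (1/2, 1/2)
H(Y) = 0.6931 nats

H(X|Y) = H(X,Y) - H(Y) = 1.3863 - 0.6931 = 0.6931 nats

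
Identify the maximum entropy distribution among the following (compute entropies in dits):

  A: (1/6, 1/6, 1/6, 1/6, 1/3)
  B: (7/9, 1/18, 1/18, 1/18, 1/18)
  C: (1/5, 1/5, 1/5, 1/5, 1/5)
C

For a discrete distribution over n outcomes, entropy is maximized by the uniform distribution.

Computing entropies:
H(A) = 0.6778 dits
H(B) = 0.3638 dits
H(C) = 0.6990 dits

The uniform distribution (where all probabilities equal 1/5) achieves the maximum entropy of log_10(5) = 0.6990 dits.

Distribution C has the highest entropy.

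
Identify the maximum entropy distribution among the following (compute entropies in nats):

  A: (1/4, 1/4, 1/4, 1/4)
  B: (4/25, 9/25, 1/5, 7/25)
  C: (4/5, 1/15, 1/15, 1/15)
A

For a discrete distribution over n outcomes, entropy is maximized by the uniform distribution.

Computing entropies:
H(A) = 1.3863 nats
H(B) = 1.3393 nats
H(C) = 0.7201 nats

The uniform distribution (where all probabilities equal 1/4) achieves the maximum entropy of log_e(4) = 1.3863 nats.

Distribution A has the highest entropy.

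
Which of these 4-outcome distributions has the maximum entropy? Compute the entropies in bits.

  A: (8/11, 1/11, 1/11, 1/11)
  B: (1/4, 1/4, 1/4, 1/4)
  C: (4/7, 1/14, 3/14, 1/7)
B

For a discrete distribution over n outcomes, entropy is maximized by the uniform distribution.

Computing entropies:
H(A) = 1.2776 bits
H(B) = 2.0000 bits
H(C) = 1.6106 bits

The uniform distribution (where all probabilities equal 1/4) achieves the maximum entropy of log_2(4) = 2.0000 bits.

Distribution B has the highest entropy.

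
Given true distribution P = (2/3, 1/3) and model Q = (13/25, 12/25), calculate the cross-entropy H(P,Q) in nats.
0.6806 nats

Cross-entropy: H(P,Q) = -Σ p(x) log q(x)

Alternatively: H(P,Q) = H(P) + D_KL(P||Q)
H(P) = 0.6365 nats
D_KL(P||Q) = 0.0441 nats

H(P,Q) = 0.6365 + 0.0441 = 0.6806 nats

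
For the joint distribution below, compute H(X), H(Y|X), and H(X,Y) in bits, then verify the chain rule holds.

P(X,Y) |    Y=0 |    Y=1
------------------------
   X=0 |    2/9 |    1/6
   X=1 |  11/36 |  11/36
H(X,Y) = 1.9583, H(X) = 0.9641, H(Y|X) = 0.9943 (all in bits)

Chain rule: H(X,Y) = H(X) + H(Y|X)

Left side — joint entropy directly:
H(X,Y) = -Σ p(x,y) log p(x,y) = 1.9583 bits

Right side — compute H(Y|X) from the conditional distributions:
P(X) = (7/18, 11/18), so H(X) = 0.9641 bits
H(Y|X) = Σ_x P(X=x) · H(Y|X=x):
  P(Y|X=0) = (4/7, 3/7), H(Y|X=0) = 0.9852, weight P(X=0) = 7/18
  P(Y|X=1) = (1/2, 1/2), H(Y|X=1) = 1.0000, weight P(X=1) = 11/18
H(Y|X) = 0.9943 bits

H(X) + H(Y|X) = 0.9641 + 0.9943 = 1.9583 bits

Both sides equal 1.9583 bits. ✓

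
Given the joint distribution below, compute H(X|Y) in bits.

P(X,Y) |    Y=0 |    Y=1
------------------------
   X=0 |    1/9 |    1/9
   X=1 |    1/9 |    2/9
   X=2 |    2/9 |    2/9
1.5122 bits

Using the chain rule: H(X|Y) = H(X,Y) - H(Y)

First, compute H(X,Y) = 2.5033 bits

Marginal P(Y) = (4/9, 5/9)
H(Y) = 0.9911 bits

H(X|Y) = H(X,Y) - H(Y) = 2.5033 - 0.9911 = 1.5122 bits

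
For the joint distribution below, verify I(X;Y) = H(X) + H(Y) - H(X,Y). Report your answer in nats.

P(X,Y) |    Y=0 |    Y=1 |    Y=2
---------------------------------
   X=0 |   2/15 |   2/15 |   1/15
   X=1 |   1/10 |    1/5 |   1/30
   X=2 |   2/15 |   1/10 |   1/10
I(X;Y) = 0.0382 nats

Mutual information has multiple equivalent forms:
- I(X;Y) = H(X) - H(X|Y)
- I(X;Y) = H(Y) - H(Y|X)
- I(X;Y) = H(X) + H(Y) - H(X,Y)

Computing all quantities:
H(X) = 1.0986, H(Y) = 1.0521, H(X,Y) = 2.1125
H(X|Y) = 1.0604, H(Y|X) = 1.0139

Verification:
H(X) - H(X|Y) = 1.0986 - 1.0604 = 0.0382
H(Y) - H(Y|X) = 1.0521 - 1.0139 = 0.0382
H(X) + H(Y) - H(X,Y) = 1.0986 + 1.0521 - 2.1125 = 0.0382

All forms give I(X;Y) = 0.0382 nats. ✓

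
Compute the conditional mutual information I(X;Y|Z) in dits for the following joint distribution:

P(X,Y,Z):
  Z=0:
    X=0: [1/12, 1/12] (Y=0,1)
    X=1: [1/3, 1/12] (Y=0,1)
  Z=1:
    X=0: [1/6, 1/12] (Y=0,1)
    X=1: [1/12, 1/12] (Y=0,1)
0.0133 dits

Conditional mutual information: I(X;Y|Z) = H(X|Z) + H(Y|Z) - H(X,Y|Z)

H(Z) = 0.2950
H(X,Z) = 0.5683 → H(X|Z) = 0.2734
H(Y,Z) = 0.5683 → H(Y|Z) = 0.2734
H(X,Y,Z) = 0.8283 → H(X,Y|Z) = 0.5334

I(X;Y|Z) = 0.2734 + 0.2734 - 0.5334 = 0.0133 dits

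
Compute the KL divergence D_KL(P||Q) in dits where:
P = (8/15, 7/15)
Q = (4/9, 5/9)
0.0069 dits

KL divergence: D_KL(P||Q) = Σ p(x) log(p(x)/q(x))

Computing term by term:
  x=0: 8/15 × log_10[(8/15)/(4/9)] = 8/15 × 0.0792 = 0.0422
  x=1: 7/15 × log_10[(7/15)/(5/9)] = 7/15 × -0.0757 = -0.0353

D_KL(P||Q) = 0.0069 dits

Note: KL divergence is always non-negative and equals 0 iff P = Q.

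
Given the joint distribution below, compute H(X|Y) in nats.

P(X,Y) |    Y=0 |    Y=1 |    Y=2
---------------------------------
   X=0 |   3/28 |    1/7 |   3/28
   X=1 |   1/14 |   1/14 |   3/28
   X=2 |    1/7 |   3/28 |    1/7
1.0709 nats

Using the chain rule: H(X|Y) = H(X,Y) - H(Y)

First, compute H(X,Y) = 2.1682 nats

Marginal P(Y) = (9/28, 9/28, 5/14)
H(Y) = 1.0974 nats

H(X|Y) = H(X,Y) - H(Y) = 2.1682 - 1.0974 = 1.0709 nats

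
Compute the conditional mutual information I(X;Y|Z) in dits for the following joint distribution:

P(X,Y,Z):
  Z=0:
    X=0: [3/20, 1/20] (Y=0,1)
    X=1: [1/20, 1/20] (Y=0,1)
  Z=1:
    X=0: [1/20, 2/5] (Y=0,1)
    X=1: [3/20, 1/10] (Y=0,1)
0.0446 dits

Conditional mutual information: I(X;Y|Z) = H(X|Z) + H(Y|Z) - H(X,Y|Z)

H(Z) = 0.2653
H(X,Z) = 0.5464 → H(X|Z) = 0.2811
H(Y,Z) = 0.5301 → H(Y|Z) = 0.2648
H(X,Y,Z) = 0.7666 → H(X,Y|Z) = 0.5013

I(X;Y|Z) = 0.2811 + 0.2648 - 0.5013 = 0.0446 dits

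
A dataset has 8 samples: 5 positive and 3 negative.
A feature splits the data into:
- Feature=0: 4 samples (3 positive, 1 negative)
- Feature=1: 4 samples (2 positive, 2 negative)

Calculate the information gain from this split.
0.0488 bits

Information Gain = H(Y) - H(Y|Feature)

Before split:
P(positive) = 5/8 = 0.6250
H(Y) = 0.9544 bits

After split:
Feature=0: H = 0.8113 bits (weight = 4/8)
Feature=1: H = 1.0000 bits (weight = 4/8)
H(Y|Feature) = (4/8)×0.8113 + (4/8)×1.0000 = 0.9056 bits

Information Gain = 0.9544 - 0.9056 = 0.0488 bits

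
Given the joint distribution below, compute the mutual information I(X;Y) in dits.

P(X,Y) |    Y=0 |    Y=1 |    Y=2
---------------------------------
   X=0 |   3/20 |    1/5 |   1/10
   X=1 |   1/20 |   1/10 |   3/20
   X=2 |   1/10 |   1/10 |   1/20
0.0193 dits

Mutual information: I(X;Y) = H(X) + H(Y) - H(X,Y)

Marginals:
P(X) = (9/20, 3/10, 1/4), H(X) = 0.4634 dits
P(Y) = (3/10, 2/5, 3/10), H(Y) = 0.4729 dits

Joint entropy: H(X,Y) = 0.9171 dits

I(X;Y) = 0.4634 + 0.4729 - 0.9171 = 0.0193 dits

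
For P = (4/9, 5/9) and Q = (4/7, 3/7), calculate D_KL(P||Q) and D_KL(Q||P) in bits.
D_KL(P||Q) = 0.0469, D_KL(Q||P) = 0.0467

KL divergence is not symmetric: D_KL(P||Q) ≠ D_KL(Q||P) in general.

D_KL(P||Q) = 0.0469 bits
D_KL(Q||P) = 0.0467 bits

No, they are not equal!

This asymmetry is why KL divergence is not a true distance metric.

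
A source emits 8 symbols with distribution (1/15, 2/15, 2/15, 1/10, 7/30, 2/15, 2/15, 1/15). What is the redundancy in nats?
0.0739 nats

Redundancy measures how far a source is from maximum entropy:
R = H_max - H(X)

Maximum entropy for 8 symbols: H_max = log_e(8) = 2.0794 nats
Actual entropy: H(X) = 2.0055 nats
Redundancy: R = 2.0794 - 2.0055 = 0.0739 nats

This redundancy represents potential for compression: the source could be compressed by 0.0739 nats per symbol.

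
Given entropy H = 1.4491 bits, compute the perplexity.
2.7304

Perplexity is 2^H (or exp(H) for natural log).

H = 1.4491 bits
Perplexity = 2^1.4491 = 2.7304

Interpretation: The model's uncertainty is equivalent to choosing uniformly among 2.7 options.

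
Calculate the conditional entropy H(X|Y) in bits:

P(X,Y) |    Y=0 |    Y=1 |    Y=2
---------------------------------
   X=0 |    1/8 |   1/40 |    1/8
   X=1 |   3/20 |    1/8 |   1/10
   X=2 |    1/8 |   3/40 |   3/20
1.5230 bits

Using the chain rule: H(X|Y) = H(X,Y) - H(Y)

First, compute H(X,Y) = 3.0666 bits

Marginal P(Y) = (2/5, 9/40, 3/8)
H(Y) = 1.5436 bits

H(X|Y) = H(X,Y) - H(Y) = 3.0666 - 1.5436 = 1.5230 bits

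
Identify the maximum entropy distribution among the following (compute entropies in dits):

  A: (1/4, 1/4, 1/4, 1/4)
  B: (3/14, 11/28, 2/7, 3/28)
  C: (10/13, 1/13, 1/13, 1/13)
A

For a discrete distribution over n outcomes, entropy is maximized by the uniform distribution.

Computing entropies:
H(A) = 0.6021 dits
H(B) = 0.5621 dits
H(C) = 0.3447 dits

The uniform distribution (where all probabilities equal 1/4) achieves the maximum entropy of log_10(4) = 0.6021 dits.

Distribution A has the highest entropy.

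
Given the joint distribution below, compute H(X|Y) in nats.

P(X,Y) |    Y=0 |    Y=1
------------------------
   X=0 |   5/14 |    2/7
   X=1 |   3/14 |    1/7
0.6508 nats

Using the chain rule: H(X|Y) = H(X,Y) - H(Y)

First, compute H(X,Y) = 1.3337 nats

Marginal P(Y) = (4/7, 3/7)
H(Y) = 0.6829 nats

H(X|Y) = H(X,Y) - H(Y) = 1.3337 - 0.6829 = 0.6508 nats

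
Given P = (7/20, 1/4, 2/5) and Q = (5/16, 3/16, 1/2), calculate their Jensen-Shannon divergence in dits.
0.0024 dits

Jensen-Shannon divergence is:
JSD(P||Q) = 0.5 × D_KL(P||M) + 0.5 × D_KL(Q||M)
where M = 0.5 × (P + Q) is the mixture distribution.

M = 0.5 × (7/20, 1/4, 2/5) + 0.5 × (5/16, 3/16, 1/2) = (0.33125, 7/32, 9/20)

D_KL(P||M) = 0.0024 dits
D_KL(Q||M) = 0.0024 dits

JSD(P||Q) = 0.5 × 0.0024 + 0.5 × 0.0024 = 0.0024 dits

Unlike KL divergence, JSD is symmetric and bounded: 0 ≤ JSD ≤ log(2).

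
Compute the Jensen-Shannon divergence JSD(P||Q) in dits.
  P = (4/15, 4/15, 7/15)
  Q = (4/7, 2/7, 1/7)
0.0321 dits

Jensen-Shannon divergence is:
JSD(P||Q) = 0.5 × D_KL(P||M) + 0.5 × D_KL(Q||M)
where M = 0.5 × (P + Q) is the mixture distribution.

M = 0.5 × (4/15, 4/15, 7/15) + 0.5 × (4/7, 2/7, 1/7) = (0.419048, 0.27619, 0.304762)

D_KL(P||M) = 0.0299 dits
D_KL(Q||M) = 0.0342 dits

JSD(P||Q) = 0.5 × 0.0299 + 0.5 × 0.0342 = 0.0321 dits

Unlike KL divergence, JSD is symmetric and bounded: 0 ≤ JSD ≤ log(2).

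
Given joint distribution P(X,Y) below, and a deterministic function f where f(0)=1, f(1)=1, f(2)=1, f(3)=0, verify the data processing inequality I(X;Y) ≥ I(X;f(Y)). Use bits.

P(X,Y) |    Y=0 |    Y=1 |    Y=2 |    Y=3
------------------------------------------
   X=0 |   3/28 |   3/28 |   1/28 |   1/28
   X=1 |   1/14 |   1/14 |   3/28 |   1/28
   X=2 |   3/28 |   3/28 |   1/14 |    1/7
I(X;Y) = 0.0836, I(X;f(Y)) = 0.0454, inequality holds: 0.0836 ≥ 0.0454

Data Processing Inequality: For any Markov chain X → Y → Z, we have I(X;Y) ≥ I(X;Z).

Here Z = f(Y) is a deterministic function of Y, forming X → Y → Z.

Original I(X;Y) = 0.0836 bits

After applying f:
P(X,Z) where Z=f(Y):
- P(X,Z=0) = P(X,Y=3)
- P(X,Z=1) = P(X,Y=0) + P(X,Y=1) + P(X,Y=2)

I(X;Z) = I(X;f(Y)) = 0.0454 bits

Verification: 0.0836 ≥ 0.0454 ✓

Information cannot be created by processing; the function f can only lose information about X.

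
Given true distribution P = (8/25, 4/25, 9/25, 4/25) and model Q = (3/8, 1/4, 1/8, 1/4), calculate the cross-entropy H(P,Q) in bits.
2.1728 bits

Cross-entropy: H(P,Q) = -Σ p(x) log q(x)

Alternatively: H(P,Q) = H(P) + D_KL(P||Q)
H(P) = 1.9027 bits
D_KL(P||Q) = 0.2701 bits

H(P,Q) = 1.9027 + 0.2701 = 2.1728 bits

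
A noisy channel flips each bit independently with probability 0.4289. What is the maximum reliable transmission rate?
0.0146 bits

For a binary symmetric channel (BSC) with error probability p:
Capacity C = 1 - H(p) bits per symbol

where H(p) = -p log₂(p) - (1-p) log₂(1-p) is the binary entropy function.

H(0.4289) = 0.9854 bits
C = 1 - 0.9854 = 0.0146 bits per symbol

This means we can reliably transmit up to 0.0146 bits of information per channel use.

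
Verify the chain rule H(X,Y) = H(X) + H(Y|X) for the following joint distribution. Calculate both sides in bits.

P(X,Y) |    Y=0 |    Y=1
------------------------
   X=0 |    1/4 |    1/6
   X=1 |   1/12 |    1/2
H(X,Y) = 1.7296, H(X) = 0.9799, H(Y|X) = 0.7497 (all in bits)

Chain rule: H(X,Y) = H(X) + H(Y|X)

Left side — joint entropy directly:
H(X,Y) = -Σ p(x,y) log p(x,y) = 1.7296 bits

Right side — compute H(Y|X) from the conditional distributions:
P(X) = (5/12, 7/12), so H(X) = 0.9799 bits
H(Y|X) = Σ_x P(X=x) · H(Y|X=x):
  P(Y|X=0) = (3/5, 2/5), H(Y|X=0) = 0.9710, weight P(X=0) = 5/12
  P(Y|X=1) = (1/7, 6/7), H(Y|X=1) = 0.5917, weight P(X=1) = 7/12
H(Y|X) = 0.7497 bits

H(X) + H(Y|X) = 0.9799 + 0.7497 = 1.7296 bits

Both sides equal 1.7296 bits. ✓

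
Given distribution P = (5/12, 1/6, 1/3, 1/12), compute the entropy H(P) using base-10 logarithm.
0.5371 dits

Shannon entropy is H(X) = -Σ p(x) log p(x).

For P = (5/12, 1/6, 1/3, 1/12):
H = -5/12 × log_10(5/12) -1/6 × log_10(1/6) -1/3 × log_10(1/3) -1/12 × log_10(1/12)
H = 0.5371 dits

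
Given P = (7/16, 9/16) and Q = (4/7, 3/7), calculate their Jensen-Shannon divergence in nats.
0.0090 nats

Jensen-Shannon divergence is:
JSD(P||Q) = 0.5 × D_KL(P||M) + 0.5 × D_KL(Q||M)
where M = 0.5 × (P + Q) is the mixture distribution.

M = 0.5 × (7/16, 9/16) + 0.5 × (4/7, 3/7) = (0.504464, 0.495536)

D_KL(P||M) = 0.0090 nats
D_KL(Q||M) = 0.0090 nats

JSD(P||Q) = 0.5 × 0.0090 + 0.5 × 0.0090 = 0.0090 nats

Unlike KL divergence, JSD is symmetric and bounded: 0 ≤ JSD ≤ log(2).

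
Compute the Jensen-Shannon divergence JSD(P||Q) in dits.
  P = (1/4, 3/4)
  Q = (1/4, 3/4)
0.0000 dits

Jensen-Shannon divergence is:
JSD(P||Q) = 0.5 × D_KL(P||M) + 0.5 × D_KL(Q||M)
where M = 0.5 × (P + Q) is the mixture distribution.

M = 0.5 × (1/4, 3/4) + 0.5 × (1/4, 3/4) = (1/4, 3/4)

D_KL(P||M) = 0.0000 dits
D_KL(Q||M) = 0.0000 dits

JSD(P||Q) = 0.5 × 0.0000 + 0.5 × 0.0000 = 0.0000 dits

Unlike KL divergence, JSD is symmetric and bounded: 0 ≤ JSD ≤ log(2).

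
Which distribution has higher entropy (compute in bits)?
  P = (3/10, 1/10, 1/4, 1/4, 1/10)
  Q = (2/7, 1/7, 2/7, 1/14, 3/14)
P

Computing entropies in bits:
H(P) = 2.1855
H(Q) = 2.1820

Distribution P has higher entropy.

Intuition: The distribution closer to uniform (more spread out) has higher entropy.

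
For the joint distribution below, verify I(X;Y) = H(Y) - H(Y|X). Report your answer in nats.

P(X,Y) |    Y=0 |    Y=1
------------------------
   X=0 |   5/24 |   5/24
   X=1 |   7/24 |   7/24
I(X;Y) = 0.0000 nats

Mutual information has multiple equivalent forms:
- I(X;Y) = H(X) - H(X|Y)
- I(X;Y) = H(Y) - H(Y|X)
- I(X;Y) = H(X) + H(Y) - H(X,Y)

Computing all quantities:
H(X) = 0.6792, H(Y) = 0.6931, H(X,Y) = 1.3723
H(X|Y) = 0.6792, H(Y|X) = 0.6931

Verification:
H(X) - H(X|Y) = 0.6792 - 0.6792 = 0.0000
H(Y) - H(Y|X) = 0.6931 - 0.6931 = 0.0000
H(X) + H(Y) - H(X,Y) = 0.6792 + 0.6931 - 1.3723 = 0.0000

All forms give I(X;Y) = 0.0000 nats. ✓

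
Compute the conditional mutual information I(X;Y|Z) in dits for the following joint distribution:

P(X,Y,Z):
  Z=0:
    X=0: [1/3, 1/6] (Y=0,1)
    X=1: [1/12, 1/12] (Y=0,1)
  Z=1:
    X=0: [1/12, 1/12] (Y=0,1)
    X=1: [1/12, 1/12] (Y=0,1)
0.0032 dits

Conditional mutual information: I(X;Y|Z) = H(X|Z) + H(Y|Z) - H(X,Y|Z)

H(Z) = 0.2764
H(X,Z) = 0.5396 → H(X|Z) = 0.2632
H(Y,Z) = 0.5683 → H(Y|Z) = 0.2919
H(X,Y,Z) = 0.8283 → H(X,Y|Z) = 0.5519

I(X;Y|Z) = 0.2632 + 0.2919 - 0.5519 = 0.0032 dits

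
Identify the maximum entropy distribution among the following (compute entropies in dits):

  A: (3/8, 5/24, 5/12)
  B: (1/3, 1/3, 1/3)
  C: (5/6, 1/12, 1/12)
B

For a discrete distribution over n outcomes, entropy is maximized by the uniform distribution.

Computing entropies:
H(A) = 0.4601 dits
H(B) = 0.4771 dits
H(C) = 0.2458 dits

The uniform distribution (where all probabilities equal 1/3) achieves the maximum entropy of log_10(3) = 0.4771 dits.

Distribution B has the highest entropy.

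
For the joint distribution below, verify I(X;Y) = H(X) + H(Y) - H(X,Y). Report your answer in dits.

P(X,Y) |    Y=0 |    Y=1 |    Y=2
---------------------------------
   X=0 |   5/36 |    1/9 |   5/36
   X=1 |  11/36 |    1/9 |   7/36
I(X;Y) = 0.0051 dits

Mutual information has multiple equivalent forms:
- I(X;Y) = H(X) - H(X|Y)
- I(X;Y) = H(Y) - H(Y|X)
- I(X;Y) = H(X) + H(Y) - H(X,Y)

Computing all quantities:
H(X) = 0.2902, H(Y) = 0.4607, H(X,Y) = 0.7458
H(X|Y) = 0.2851, H(Y|X) = 0.4556

Verification:
H(X) - H(X|Y) = 0.2902 - 0.2851 = 0.0051
H(Y) - H(Y|X) = 0.4607 - 0.4556 = 0.0051
H(X) + H(Y) - H(X,Y) = 0.2902 + 0.4607 - 0.7458 = 0.0051

All forms give I(X;Y) = 0.0051 dits. ✓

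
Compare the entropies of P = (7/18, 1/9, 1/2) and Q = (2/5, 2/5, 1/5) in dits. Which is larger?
Q

Computing entropies in dits:
H(P) = 0.4161
H(Q) = 0.4581

Distribution Q has higher entropy.

Intuition: The distribution closer to uniform (more spread out) has higher entropy.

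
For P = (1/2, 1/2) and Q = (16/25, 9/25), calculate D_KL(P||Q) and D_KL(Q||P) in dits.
D_KL(P||Q) = 0.0177, D_KL(Q||P) = 0.0173

KL divergence is not symmetric: D_KL(P||Q) ≠ D_KL(Q||P) in general.

D_KL(P||Q) = 0.0177 dits
D_KL(Q||P) = 0.0173 dits

No, they are not equal!

This asymmetry is why KL divergence is not a true distance metric.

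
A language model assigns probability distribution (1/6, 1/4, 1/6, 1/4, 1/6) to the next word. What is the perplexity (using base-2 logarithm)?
4.8990

Perplexity is 2^H (or exp(H) for natural log).

First, H = -Σ p log p = 2.2925 bits
Perplexity = 2^2.2925 = 4.8990

Interpretation: The model's uncertainty is equivalent to choosing uniformly among 4.9 options.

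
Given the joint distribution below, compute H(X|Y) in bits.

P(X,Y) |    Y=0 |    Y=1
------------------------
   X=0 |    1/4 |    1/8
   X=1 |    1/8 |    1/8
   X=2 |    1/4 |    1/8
1.5456 bits

Using the chain rule: H(X|Y) = H(X,Y) - H(Y)

First, compute H(X,Y) = 2.5000 bits

Marginal P(Y) = (5/8, 3/8)
H(Y) = 0.9544 bits

H(X|Y) = H(X,Y) - H(Y) = 2.5000 - 0.9544 = 1.5456 bits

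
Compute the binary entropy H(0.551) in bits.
0.9925 bits

The binary entropy function is:
H(p) = -p log(p) - (1-p) log(1-p)

H(0.551) = -0.551 × log_2(0.551) - 0.449 × log_2(0.449)
H(0.551) = 0.9925 bits

Note: Binary entropy is maximized at p=0.5 (H=1 bit) and minimized at p=0 or p=1 (H=0).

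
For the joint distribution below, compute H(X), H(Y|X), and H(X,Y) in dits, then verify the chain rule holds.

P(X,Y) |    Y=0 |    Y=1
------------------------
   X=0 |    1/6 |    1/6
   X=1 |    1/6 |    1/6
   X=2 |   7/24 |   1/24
H(X,Y) = 0.7324, H(X) = 0.4771, H(Y|X) = 0.2552 (all in dits)

Chain rule: H(X,Y) = H(X) + H(Y|X)

Left side — joint entropy directly:
H(X,Y) = -Σ p(x,y) log p(x,y) = 0.7324 dits

Right side — compute H(Y|X) from the conditional distributions:
P(X) = (1/3, 1/3, 1/3), so H(X) = 0.4771 dits
H(Y|X) = Σ_x P(X=x) · H(Y|X=x):
  P(Y|X=0) = (1/2, 1/2), H(Y|X=0) = 0.3010, weight P(X=0) = 1/3
  P(Y|X=1) = (1/2, 1/2), H(Y|X=1) = 0.3010, weight P(X=1) = 1/3
  P(Y|X=2) = (7/8, 1/8), H(Y|X=2) = 0.1636, weight P(X=2) = 1/3
H(Y|X) = 0.2552 dits

H(X) + H(Y|X) = 0.4771 + 0.2552 = 0.7324 dits

Both sides equal 0.7324 dits. ✓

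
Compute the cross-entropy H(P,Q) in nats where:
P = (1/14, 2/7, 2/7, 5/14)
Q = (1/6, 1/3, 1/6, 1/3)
1.3462 nats

Cross-entropy: H(P,Q) = -Σ p(x) log q(x)

Alternatively: H(P,Q) = H(P) + D_KL(P||Q)
H(P) = 1.2721 nats
D_KL(P||Q) = 0.0741 nats

H(P,Q) = 1.2721 + 0.0741 = 1.3462 nats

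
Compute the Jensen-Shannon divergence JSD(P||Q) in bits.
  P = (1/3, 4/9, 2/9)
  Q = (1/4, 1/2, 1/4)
0.0061 bits

Jensen-Shannon divergence is:
JSD(P||Q) = 0.5 × D_KL(P||M) + 0.5 × D_KL(Q||M)
where M = 0.5 × (P + Q) is the mixture distribution.

M = 0.5 × (1/3, 4/9, 2/9) + 0.5 × (1/4, 1/2, 1/4) = (7/24, 17/36, 0.236111)

D_KL(P||M) = 0.0059 bits
D_KL(Q||M) = 0.0062 bits

JSD(P||Q) = 0.5 × 0.0059 + 0.5 × 0.0062 = 0.0061 bits

Unlike KL divergence, JSD is symmetric and bounded: 0 ≤ JSD ≤ log(2).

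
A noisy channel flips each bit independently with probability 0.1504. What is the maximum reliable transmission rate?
0.3892 bits

For a binary symmetric channel (BSC) with error probability p:
Capacity C = 1 - H(p) bits per symbol

where H(p) = -p log₂(p) - (1-p) log₂(1-p) is the binary entropy function.

H(0.1504) = 0.6108 bits
C = 1 - 0.6108 = 0.3892 bits per symbol

This means we can reliably transmit up to 0.3892 bits of information per channel use.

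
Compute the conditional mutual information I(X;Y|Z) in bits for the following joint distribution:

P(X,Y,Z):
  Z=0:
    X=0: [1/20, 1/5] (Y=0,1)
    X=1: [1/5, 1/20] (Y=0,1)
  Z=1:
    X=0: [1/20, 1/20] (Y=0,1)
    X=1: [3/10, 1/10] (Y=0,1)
0.1552 bits

Conditional mutual information: I(X;Y|Z) = H(X|Z) + H(Y|Z) - H(X,Y|Z)

H(Z) = 1.0000
H(X,Z) = 1.8610 → H(X|Z) = 0.8610
H(Y,Z) = 1.9406 → H(Y|Z) = 0.9406
H(X,Y,Z) = 2.6464 → H(X,Y|Z) = 1.6464

I(X;Y|Z) = 0.8610 + 0.9406 - 1.6464 = 0.1552 bits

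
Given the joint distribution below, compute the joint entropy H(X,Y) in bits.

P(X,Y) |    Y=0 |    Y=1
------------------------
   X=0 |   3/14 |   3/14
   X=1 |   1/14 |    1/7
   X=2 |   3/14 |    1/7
2.5027 bits

Joint entropy is H(X,Y) = -Σ_{x,y} p(x,y) log p(x,y).

Summing over all non-zero entries:
H(X,Y) = -[3/14·log_2(3/14) + 3/14·log_2(3/14) + 1/14·log_2(1/14) + 1/7·log_2(1/7) + 3/14·log_2(3/14) + 1/7·log_2(1/7)]
H(X,Y) = 2.5027 bits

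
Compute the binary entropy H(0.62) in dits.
0.2884 dits

The binary entropy function is:
H(p) = -p log(p) - (1-p) log(1-p)

H(0.62) = -0.62 × log_10(0.62) - 0.38 × log_10(0.38)
H(0.62) = 0.2884 dits

Note: Binary entropy is maximized at p=0.5 (H=1 bit) and minimized at p=0 or p=1 (H=0).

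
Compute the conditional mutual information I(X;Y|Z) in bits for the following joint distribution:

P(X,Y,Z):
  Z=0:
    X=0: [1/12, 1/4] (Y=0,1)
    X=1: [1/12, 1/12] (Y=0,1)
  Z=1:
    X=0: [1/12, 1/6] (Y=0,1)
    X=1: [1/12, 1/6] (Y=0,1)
0.0221 bits

Conditional mutual information: I(X;Y|Z) = H(X|Z) + H(Y|Z) - H(X,Y|Z)

H(Z) = 1.0000
H(X,Z) = 1.9591 → H(X|Z) = 0.9591
H(Y,Z) = 1.9183 → H(Y|Z) = 0.9183
H(X,Y,Z) = 2.8554 → H(X,Y|Z) = 1.8554

I(X;Y|Z) = 0.9591 + 0.9183 - 1.8554 = 0.0221 bits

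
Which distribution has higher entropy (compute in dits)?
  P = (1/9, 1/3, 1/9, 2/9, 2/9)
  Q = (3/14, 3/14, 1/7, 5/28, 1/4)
Q

Computing entropies in dits:
H(P) = 0.6614
H(Q) = 0.6916

Distribution Q has higher entropy.

Intuition: The distribution closer to uniform (more spread out) has higher entropy.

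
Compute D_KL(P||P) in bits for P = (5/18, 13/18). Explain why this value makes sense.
0.0000 bits

KL divergence satisfies the Gibbs inequality: D_KL(P||Q) ≥ 0 for all distributions P, Q.

D_KL(P||Q) = Σ p(x) log(p(x)/q(x))
Each term is p(x) × log_2(p(x)/p(x)) = p(x) × log_2(1) = 0, so the sum is 0.
D_KL(P||Q) = 0.0000 bits

When P = Q, the KL divergence is exactly 0, as there is no 'divergence' between identical distributions.

This non-negativity is a fundamental property: relative entropy cannot be negative because it measures how different Q is from P.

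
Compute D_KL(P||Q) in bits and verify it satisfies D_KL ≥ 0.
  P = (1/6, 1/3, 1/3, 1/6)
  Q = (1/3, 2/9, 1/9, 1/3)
0.3900 bits

KL divergence satisfies the Gibbs inequality: D_KL(P||Q) ≥ 0 for all distributions P, Q.

D_KL(P||Q) = Σ p(x) log(p(x)/q(x))
Term by term:
  x=0: 1/6 × log_2[(1/6)/(1/3)] = -0.1667
  x=1: 1/3 × log_2[(1/3)/(2/9)] = 0.1950
  x=2: 1/3 × log_2[(1/3)/(1/9)] = 0.5283
  x=3: 1/6 × log_2[(1/6)/(1/3)] = -0.1667
D_KL(P||Q) = 0.3900 bits

D_KL(P||Q) = 0.3900 ≥ 0 ✓

This non-negativity is a fundamental property: relative entropy cannot be negative because it measures how different Q is from P.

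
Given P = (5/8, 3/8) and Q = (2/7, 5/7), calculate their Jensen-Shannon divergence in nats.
0.0592 nats

Jensen-Shannon divergence is:
JSD(P||Q) = 0.5 × D_KL(P||M) + 0.5 × D_KL(Q||M)
where M = 0.5 × (P + Q) is the mixture distribution.

M = 0.5 × (5/8, 3/8) + 0.5 × (2/7, 5/7) = (0.455357, 0.544643)

D_KL(P||M) = 0.0580 nats
D_KL(Q||M) = 0.0605 nats

JSD(P||Q) = 0.5 × 0.0580 + 0.5 × 0.0605 = 0.0592 nats

Unlike KL divergence, JSD is symmetric and bounded: 0 ≤ JSD ≤ log(2).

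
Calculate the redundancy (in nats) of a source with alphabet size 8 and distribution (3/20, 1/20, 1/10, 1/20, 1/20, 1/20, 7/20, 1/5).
0.2761 nats

Redundancy measures how far a source is from maximum entropy:
R = H_max - H(X)

Maximum entropy for 8 symbols: H_max = log_e(8) = 2.0794 nats
Actual entropy: H(X) = 1.8033 nats
Redundancy: R = 2.0794 - 1.8033 = 0.2761 nats

This redundancy represents potential for compression: the source could be compressed by 0.2761 nats per symbol.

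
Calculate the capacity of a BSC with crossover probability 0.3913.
0.0344 bits

For a binary symmetric channel (BSC) with error probability p:
Capacity C = 1 - H(p) bits per symbol

where H(p) = -p log₂(p) - (1-p) log₂(1-p) is the binary entropy function.

H(0.3913) = 0.9656 bits
C = 1 - 0.9656 = 0.0344 bits per symbol

This means we can reliably transmit up to 0.0344 bits of information per channel use.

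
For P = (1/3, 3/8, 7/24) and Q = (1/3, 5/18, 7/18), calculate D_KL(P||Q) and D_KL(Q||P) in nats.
D_KL(P||Q) = 0.0286, D_KL(Q||P) = 0.0285

KL divergence is not symmetric: D_KL(P||Q) ≠ D_KL(Q||P) in general.

D_KL(P||Q) = 0.0286 nats
D_KL(Q||P) = 0.0285 nats

No, they are not equal!

This asymmetry is why KL divergence is not a true distance metric.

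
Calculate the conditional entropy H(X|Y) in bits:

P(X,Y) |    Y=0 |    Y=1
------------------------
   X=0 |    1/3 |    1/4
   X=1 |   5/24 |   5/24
0.9763 bits

Using the chain rule: H(X|Y) = H(X,Y) - H(Y)

First, compute H(X,Y) = 1.9713 bits

Marginal P(Y) = (13/24, 11/24)
H(Y) = 0.9950 bits

H(X|Y) = H(X,Y) - H(Y) = 1.9713 - 0.9950 = 0.9763 bits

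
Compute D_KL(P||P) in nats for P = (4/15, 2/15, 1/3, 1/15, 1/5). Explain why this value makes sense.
0.0000 nats

KL divergence satisfies the Gibbs inequality: D_KL(P||Q) ≥ 0 for all distributions P, Q.

D_KL(P||Q) = Σ p(x) log(p(x)/q(x))
Each term is p(x) × log_e(p(x)/p(x)) = p(x) × log_e(1) = 0, so the sum is 0.
D_KL(P||Q) = 0.0000 nats

When P = Q, the KL divergence is exactly 0, as there is no 'divergence' between identical distributions.

This non-negativity is a fundamental property: relative entropy cannot be negative because it measures how different Q is from P.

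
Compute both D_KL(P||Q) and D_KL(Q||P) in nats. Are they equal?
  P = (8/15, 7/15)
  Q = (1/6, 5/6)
D_KL(P||Q) = 0.3498, D_KL(Q||P) = 0.2893

KL divergence is not symmetric: D_KL(P||Q) ≠ D_KL(Q||P) in general.

D_KL(P||Q) = 0.3498 nats
D_KL(Q||P) = 0.2893 nats

No, they are not equal!

This asymmetry is why KL divergence is not a true distance metric.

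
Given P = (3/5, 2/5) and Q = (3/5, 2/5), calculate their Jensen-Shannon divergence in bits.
0.0000 bits

Jensen-Shannon divergence is:
JSD(P||Q) = 0.5 × D_KL(P||M) + 0.5 × D_KL(Q||M)
where M = 0.5 × (P + Q) is the mixture distribution.

M = 0.5 × (3/5, 2/5) + 0.5 × (3/5, 2/5) = (3/5, 2/5)

D_KL(P||M) = 0.0000 bits
D_KL(Q||M) = 0.0000 bits

JSD(P||Q) = 0.5 × 0.0000 + 0.5 × 0.0000 = 0.0000 bits

Unlike KL divergence, JSD is symmetric and bounded: 0 ≤ JSD ≤ log(2).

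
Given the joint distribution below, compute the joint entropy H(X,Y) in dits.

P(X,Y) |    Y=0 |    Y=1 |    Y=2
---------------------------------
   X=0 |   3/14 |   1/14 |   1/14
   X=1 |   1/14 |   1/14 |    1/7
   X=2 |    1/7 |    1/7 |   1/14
0.9149 dits

Joint entropy is H(X,Y) = -Σ_{x,y} p(x,y) log p(x,y).

Summing over all non-zero entries:
H(X,Y) = -[3/14·log_10(3/14) + 1/14·log_10(1/14) + 1/14·log_10(1/14) + 1/14·log_10(1/14) + 1/14·log_10(1/14) + 1/7·log_10(1/7) + 1/7·log_10(1/7) + 1/7·log_10(1/7) + 1/14·log_10(1/14)]
H(X,Y) = 0.9149 dits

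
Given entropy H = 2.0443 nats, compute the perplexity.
7.7238

Perplexity is e^H (or exp(H) for natural log).

H = 2.0443 nats
Perplexity = e^2.0443 = 7.7238

Interpretation: The model's uncertainty is equivalent to choosing uniformly among 7.7 options.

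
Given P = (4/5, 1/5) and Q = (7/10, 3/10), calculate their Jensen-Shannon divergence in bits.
0.0097 bits

Jensen-Shannon divergence is:
JSD(P||Q) = 0.5 × D_KL(P||M) + 0.5 × D_KL(Q||M)
where M = 0.5 × (P + Q) is the mixture distribution.

M = 0.5 × (4/5, 1/5) + 0.5 × (7/10, 3/10) = (3/4, 1/4)

D_KL(P||M) = 0.0101 bits
D_KL(Q||M) = 0.0092 bits

JSD(P||Q) = 0.5 × 0.0101 + 0.5 × 0.0092 = 0.0097 bits

Unlike KL divergence, JSD is symmetric and bounded: 0 ≤ JSD ≤ log(2).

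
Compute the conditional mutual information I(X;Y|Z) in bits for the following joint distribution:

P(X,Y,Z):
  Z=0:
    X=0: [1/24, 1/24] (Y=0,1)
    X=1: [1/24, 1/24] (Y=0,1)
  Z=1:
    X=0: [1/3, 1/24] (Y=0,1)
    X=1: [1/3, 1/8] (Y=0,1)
0.0254 bits

Conditional mutual information: I(X;Y|Z) = H(X|Z) + H(Y|Z) - H(X,Y|Z)

H(Z) = 0.6500
H(X,Z) = 1.6440 → H(X|Z) = 0.9940
H(Y,Z) = 1.4183 → H(Y|Z) = 0.7683
H(X,Y,Z) = 2.3868 → H(X,Y|Z) = 1.7368

I(X;Y|Z) = 0.9940 + 0.7683 - 1.7368 = 0.0254 bits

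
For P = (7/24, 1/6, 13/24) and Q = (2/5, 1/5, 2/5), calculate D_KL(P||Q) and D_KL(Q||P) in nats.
D_KL(P||Q) = 0.0417, D_KL(Q||P) = 0.0415

KL divergence is not symmetric: D_KL(P||Q) ≠ D_KL(Q||P) in general.

D_KL(P||Q) = 0.0417 nats
D_KL(Q||P) = 0.0415 nats

No, they are not equal!

This asymmetry is why KL divergence is not a true distance metric.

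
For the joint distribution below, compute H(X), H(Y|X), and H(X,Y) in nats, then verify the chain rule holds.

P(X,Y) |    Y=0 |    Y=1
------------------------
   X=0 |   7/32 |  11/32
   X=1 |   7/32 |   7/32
H(X,Y) = 1.3645, H(X) = 0.6853, H(Y|X) = 0.6791 (all in nats)

Chain rule: H(X,Y) = H(X) + H(Y|X)

Left side — joint entropy directly:
H(X,Y) = -Σ p(x,y) log p(x,y) = 1.3645 nats

Right side — compute H(Y|X) from the conditional distributions:
P(X) = (9/16, 7/16), so H(X) = 0.6853 nats
H(Y|X) = Σ_x P(X=x) · H(Y|X=x):
  P(Y|X=0) = (7/18, 11/18), H(Y|X=0) = 0.6682, weight P(X=0) = 9/16
  P(Y|X=1) = (1/2, 1/2), H(Y|X=1) = 0.6931, weight P(X=1) = 7/16
H(Y|X) = 0.6791 nats

H(X) + H(Y|X) = 0.6853 + 0.6791 = 1.3645 nats

Both sides equal 1.3645 nats. ✓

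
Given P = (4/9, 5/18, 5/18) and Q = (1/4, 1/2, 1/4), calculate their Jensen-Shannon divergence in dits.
0.0131 dits

Jensen-Shannon divergence is:
JSD(P||Q) = 0.5 × D_KL(P||M) + 0.5 × D_KL(Q||M)
where M = 0.5 × (P + Q) is the mixture distribution.

M = 0.5 × (4/9, 5/18, 5/18) + 0.5 × (1/4, 1/2, 1/4) = (0.347222, 7/18, 0.263889)

D_KL(P||M) = 0.0132 dits
D_KL(Q||M) = 0.0130 dits

JSD(P||Q) = 0.5 × 0.0132 + 0.5 × 0.0130 = 0.0131 dits

Unlike KL divergence, JSD is symmetric and bounded: 0 ≤ JSD ≤ log(2).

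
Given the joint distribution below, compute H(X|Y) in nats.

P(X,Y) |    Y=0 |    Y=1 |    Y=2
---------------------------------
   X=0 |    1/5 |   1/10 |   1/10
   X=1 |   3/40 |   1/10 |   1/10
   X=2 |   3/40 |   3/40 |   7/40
1.0405 nats

Using the chain rule: H(X|Y) = H(X,Y) - H(Y)

First, compute H(X,Y) = 2.1308 nats

Marginal P(Y) = (7/20, 11/40, 3/8)
H(Y) = 1.0903 nats

H(X|Y) = H(X,Y) - H(Y) = 2.1308 - 1.0903 = 1.0405 nats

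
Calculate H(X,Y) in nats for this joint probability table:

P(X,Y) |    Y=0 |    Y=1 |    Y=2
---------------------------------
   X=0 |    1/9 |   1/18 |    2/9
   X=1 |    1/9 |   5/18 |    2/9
1.6731 nats

Joint entropy is H(X,Y) = -Σ_{x,y} p(x,y) log p(x,y).

Summing over all non-zero entries:
H(X,Y) = -[1/9·log_e(1/9) + 1/18·log_e(1/18) + 2/9·log_e(2/9) + 1/9·log_e(1/9) + 5/18·log_e(5/18) + 2/9·log_e(2/9)]
H(X,Y) = 1.6731 nats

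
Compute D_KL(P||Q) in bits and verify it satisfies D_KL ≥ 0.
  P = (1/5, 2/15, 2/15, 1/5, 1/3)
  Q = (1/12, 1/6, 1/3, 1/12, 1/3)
0.2860 bits

KL divergence satisfies the Gibbs inequality: D_KL(P||Q) ≥ 0 for all distributions P, Q.

D_KL(P||Q) = Σ p(x) log(p(x)/q(x))
Term by term:
  x=0: 1/5 × log_2[(1/5)/(1/12)] = 0.2526
  x=1: 2/15 × log_2[(2/15)/(1/6)] = -0.0429
  x=2: 2/15 × log_2[(2/15)/(1/3)] = -0.1763
  x=3: 1/5 × log_2[(1/5)/(1/12)] = 0.2526
  x=4: 1/3 × log_2[(1/3)/(1/3)] = 0.0000
D_KL(P||Q) = 0.2860 bits

D_KL(P||Q) = 0.2860 ≥ 0 ✓

This non-negativity is a fundamental property: relative entropy cannot be negative because it measures how different Q is from P.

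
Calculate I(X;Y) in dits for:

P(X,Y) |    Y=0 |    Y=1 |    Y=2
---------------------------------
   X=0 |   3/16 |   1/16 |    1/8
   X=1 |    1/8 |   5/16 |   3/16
0.0313 dits

Mutual information: I(X;Y) = H(X) + H(Y) - H(X,Y)

Marginals:
P(X) = (3/8, 5/8), H(X) = 0.2873 dits
P(Y) = (5/16, 3/8, 5/16), H(Y) = 0.4755 dits

Joint entropy: H(X,Y) = 0.7315 dits

I(X;Y) = 0.2873 + 0.4755 - 0.7315 = 0.0313 dits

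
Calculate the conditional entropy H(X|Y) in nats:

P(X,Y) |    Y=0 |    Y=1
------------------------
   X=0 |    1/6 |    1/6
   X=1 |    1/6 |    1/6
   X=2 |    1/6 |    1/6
1.0986 nats

Using the chain rule: H(X|Y) = H(X,Y) - H(Y)

First, compute H(X,Y) = 1.7918 nats

Marginal P(Y) = (1/2, 1/2)
H(Y) = 0.6931 nats

H(X|Y) = H(X,Y) - H(Y) = 1.7918 - 0.6931 = 1.0986 nats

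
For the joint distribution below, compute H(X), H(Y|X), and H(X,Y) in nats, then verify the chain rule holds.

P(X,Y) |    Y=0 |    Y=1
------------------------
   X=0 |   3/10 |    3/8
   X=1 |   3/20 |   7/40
H(X,Y) = 1.3186, H(X) = 0.6306, H(Y|X) = 0.6880 (all in nats)

Chain rule: H(X,Y) = H(X) + H(Y|X)

Left side — joint entropy directly:
H(X,Y) = -Σ p(x,y) log p(x,y) = 1.3186 nats

Right side — compute H(Y|X) from the conditional distributions:
P(X) = (27/40, 13/40), so H(X) = 0.6306 nats
H(Y|X) = Σ_x P(X=x) · H(Y|X=x):
  P(Y|X=0) = (4/9, 5/9), H(Y|X=0) = 0.6870, weight P(X=0) = 27/40
  P(Y|X=1) = (6/13, 7/13), H(Y|X=1) = 0.6902, weight P(X=1) = 13/40
H(Y|X) = 0.6880 nats

H(X) + H(Y|X) = 0.6306 + 0.6880 = 1.3186 nats

Both sides equal 1.3186 nats. ✓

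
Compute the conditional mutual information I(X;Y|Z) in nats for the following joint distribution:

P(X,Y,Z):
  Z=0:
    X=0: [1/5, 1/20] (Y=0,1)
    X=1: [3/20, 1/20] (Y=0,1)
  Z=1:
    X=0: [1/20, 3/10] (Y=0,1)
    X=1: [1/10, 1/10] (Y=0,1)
0.0409 nats

Conditional mutual information: I(X;Y|Z) = H(X|Z) + H(Y|Z) - H(X,Y|Z)

H(Z) = 0.6881
H(X,Z) = 1.3578 → H(X|Z) = 0.6696
H(Y,Z) = 1.2488 → H(Y|Z) = 0.5606
H(X,Y,Z) = 1.8775 → H(X,Y|Z) = 1.1894

I(X;Y|Z) = 0.6696 + 0.5606 - 1.1894 = 0.0409 nats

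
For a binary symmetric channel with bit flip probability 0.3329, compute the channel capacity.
0.0821 bits

For a binary symmetric channel (BSC) with error probability p:
Capacity C = 1 - H(p) bits per symbol

where H(p) = -p log₂(p) - (1-p) log₂(1-p) is the binary entropy function.

H(0.3329) = 0.9179 bits
C = 1 - 0.9179 = 0.0821 bits per symbol

This means we can reliably transmit up to 0.0821 bits of information per channel use.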